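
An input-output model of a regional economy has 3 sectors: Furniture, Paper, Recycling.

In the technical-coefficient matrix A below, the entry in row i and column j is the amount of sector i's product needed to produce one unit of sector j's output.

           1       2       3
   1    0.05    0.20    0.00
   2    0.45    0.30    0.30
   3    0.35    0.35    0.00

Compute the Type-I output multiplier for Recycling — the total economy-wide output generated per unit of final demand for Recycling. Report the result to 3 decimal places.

m_3 = 2.025

I − A =
  [   0.95    -0.20     0.00]
  [  -0.45     0.70    -0.30]
  [  -0.35    -0.35     1.00]
Cofactors of I−A, C_ij = (−1)^(i+j)·(minor ij) (rows/columns in the sector order above):
  C_11 = (0.70)(1.00) − (-0.30)(-0.35) = 0.5950
  C_12 = −[(-0.45)(1.00) − (-0.30)(-0.35)] = 0.5550
  C_13 = (-0.45)(-0.35) − (0.70)(-0.35) = 0.4025
  C_21 = −[(-0.20)(1.00) − (0.00)(-0.35)] = 0.2000
  C_22 = (0.95)(1.00) − (0.00)(-0.35) = 0.9500
  C_23 = −[(0.95)(-0.35) − (-0.20)(-0.35)] = 0.4025
  C_31 = (-0.20)(-0.30) − (0.00)(0.70) = 0.0600
  C_32 = −[(0.95)(-0.30) − (0.00)(-0.45)] = 0.2850
  C_33 = (0.95)(0.70) − (-0.20)(-0.45) = 0.5750
det(I−A) = Σ_j (I−A)_1j·C_1j = (0.95)(0.5950) + (-0.20)(0.5550) + (0.00)(0.4025) = 0.45425
adj(I−A) = Cᵀ =
  [ 0.5950   0.2000   0.0600]
  [ 0.5550   0.9500   0.2850]
  [ 0.4025   0.4025   0.5750]
(I − A)⁻¹ = adj(I−A) / det(I−A) ≈
  [   1.3099     0.4403     0.1321]
  [   1.2218     2.0914     0.6274]
  [   0.8861     0.8861     1.2658]
The output multiplier for sector j is the column-j sum of the Leontief inverse (I − A)⁻¹ = adj(I−A) / det(I−A).
Column 3 of adj(I−A): (0.0600, 0.2850, 0.5750); det(I−A) = 0.45425.
m_3 = (0.0600 + 0.2850 + 0.5750) / 0.45425 = 0.92 / 0.45425 ≈ 2.025.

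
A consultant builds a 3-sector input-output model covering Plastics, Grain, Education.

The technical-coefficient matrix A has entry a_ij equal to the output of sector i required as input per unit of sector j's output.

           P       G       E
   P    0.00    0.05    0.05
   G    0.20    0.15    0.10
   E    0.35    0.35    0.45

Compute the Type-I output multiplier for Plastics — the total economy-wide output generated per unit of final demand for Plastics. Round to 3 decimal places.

I − A =
  [   1.00    -0.05    -0.05]
  [  -0.20     0.85    -0.10]
  [  -0.35    -0.35     0.55]
Cofactors of I−A, C_ij = (−1)^(i+j)·(minor ij) (rows/columns in the sector order above):
  C_11 = (0.85)(0.55) − (-0.10)(-0.35) = 0.4325
  C_12 = −[(-0.20)(0.55) − (-0.10)(-0.35)] = 0.1450
  C_13 = (-0.20)(-0.35) − (0.85)(-0.35) = 0.3675
  C_21 = −[(-0.05)(0.55) − (-0.05)(-0.35)] = 0.0450
  C_22 = (1.00)(0.55) − (-0.05)(-0.35) = 0.5325
  C_23 = −[(1.00)(-0.35) − (-0.05)(-0.35)] = 0.3675
  C_31 = (-0.05)(-0.10) − (-0.05)(0.85) = 0.0475
  C_32 = −[(1.00)(-0.10) − (-0.05)(-0.20)] = 0.1100
  C_33 = (1.00)(0.85) − (-0.05)(-0.20) = 0.8400
det(I−A) = Σ_j (I−A)_1j·C_1j = (1.00)(0.4325) + (-0.05)(0.1450) + (-0.05)(0.3675) = 0.406875
adj(I−A) = Cᵀ =
  [ 0.4325   0.0450   0.0475]
  [ 0.1450   0.5325   0.1100]
  [ 0.3675   0.3675   0.8400]
(I − A)⁻¹ = adj(I−A) / det(I−A) ≈
  [   1.0630     0.1106     0.1167]
  [   0.3564     1.3088     0.2704]
  [   0.9032     0.9032     2.0645]
The output multiplier for sector j is the column-j sum of the Leontief inverse (I − A)⁻¹ = adj(I−A) / det(I−A).
Column P of adj(I−A): (0.4325, 0.1450, 0.3675); det(I−A) = 0.406875.
m_P = (0.4325 + 0.1450 + 0.3675) / 0.406875 = 0.945 / 0.406875 ≈ 2.323.

m_P = 2.323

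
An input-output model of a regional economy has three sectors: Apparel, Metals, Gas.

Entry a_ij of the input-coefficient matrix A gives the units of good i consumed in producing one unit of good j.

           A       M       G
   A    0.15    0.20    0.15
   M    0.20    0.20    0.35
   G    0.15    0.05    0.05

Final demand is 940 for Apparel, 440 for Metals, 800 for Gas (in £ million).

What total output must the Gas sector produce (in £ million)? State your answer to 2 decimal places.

I − A =
  [   0.85    -0.20    -0.15]
  [  -0.20     0.80    -0.35]
  [  -0.15    -0.05     0.95]
Cofactors of I−A, C_ij = (−1)^(i+j)·(minor ij) (rows/columns in the sector order above):
  C_11 = (0.80)(0.95) − (-0.35)(-0.05) = 0.7425
  C_12 = −[(-0.20)(0.95) − (-0.35)(-0.15)] = 0.2425
  C_13 = (-0.20)(-0.05) − (0.80)(-0.15) = 0.1300
  C_21 = −[(-0.20)(0.95) − (-0.15)(-0.05)] = 0.1975
  C_22 = (0.85)(0.95) − (-0.15)(-0.15) = 0.7850
  C_23 = −[(0.85)(-0.05) − (-0.20)(-0.15)] = 0.0725
  C_31 = (-0.20)(-0.35) − (-0.15)(0.80) = 0.1900
  C_32 = −[(0.85)(-0.35) − (-0.15)(-0.20)] = 0.3275
  C_33 = (0.85)(0.80) − (-0.20)(-0.20) = 0.6400
det(I−A) = Σ_j (I−A)_1j·C_1j = (0.85)(0.7425) + (-0.20)(0.2425) + (-0.15)(0.1300) = 0.563125
adj(I−A) = Cᵀ =
  [ 0.7425   0.1975   0.1900]
  [ 0.2425   0.7850   0.3275]
  [ 0.1300   0.0725   0.6400]
(I − A)⁻¹ = adj(I−A) / det(I−A) ≈
  [   1.3185     0.3507     0.3374]
  [   0.4306     1.3940     0.5816]
  [   0.2309     0.1287     1.1365]
x = (I − A)⁻¹ d = adj(I−A)·d / det(I−A), with det(I−A) = 0.563125:
  x_A = (0.7425·940 + 0.1975·440 + 0.1900·800) / 0.563125 = 936.85 / 0.563125 ≈ 1663.66
  x_M = (0.2425·940 + 0.7850·440 + 0.3275·800) / 0.563125 = 835.35 / 0.563125 ≈ 1483.42
  x_G = (0.1300·940 + 0.0725·440 + 0.6400·800) / 0.563125 = 666.10 / 0.563125 ≈ 1182.86

x_G = 1182.86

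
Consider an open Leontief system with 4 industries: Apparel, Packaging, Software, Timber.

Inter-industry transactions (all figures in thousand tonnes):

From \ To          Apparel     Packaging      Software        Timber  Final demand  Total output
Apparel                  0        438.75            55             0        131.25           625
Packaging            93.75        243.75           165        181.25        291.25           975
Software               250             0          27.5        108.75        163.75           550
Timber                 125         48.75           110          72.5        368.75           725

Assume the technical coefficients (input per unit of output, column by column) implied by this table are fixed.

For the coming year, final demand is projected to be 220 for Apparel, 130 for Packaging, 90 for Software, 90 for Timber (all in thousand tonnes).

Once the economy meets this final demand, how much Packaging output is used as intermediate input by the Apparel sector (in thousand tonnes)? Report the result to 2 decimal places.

Technical coefficients a_ij = z_ij / X_j:
  a_AA = 0/625 = 0.00, a_PA = 93.75/625 = 0.15, a_SA = 250/625 = 0.40, a_TA = 125/625 = 0.20
  a_AP = 438.75/975 = 0.45, a_PP = 243.75/975 = 0.25, a_SP = 0/975 = 0.00, a_TP = 48.75/975 = 0.05
  a_AS = 55/550 = 0.10, a_PS = 165/550 = 0.30, a_SS = 27.5/550 = 0.05, a_TS = 110/550 = 0.20
  a_AT = 0/725 = 0.00, a_PT = 181.25/725 = 0.25, a_ST = 108.75/725 = 0.15, a_TT = 72.5/725 = 0.10
I − A =
  [   1.00    -0.45    -0.10     0.00]
  [  -0.15     0.75    -0.30    -0.25]
  [  -0.40     0.00     0.95    -0.15]
  [  -0.20    -0.05    -0.20     0.90]
Compute the cofactors C_ij = (−1)^(i+j)·(3×3 minor ij) of I−A; the adjugate is their transpose:
adj(I−A) = Cᵀ =
  [ 0.604625   0.372000   0.210250   0.138375]
  [ 0.308250   0.786000   0.338500   0.274750]
  [ 0.288625   0.183000   0.579250   0.147375]
  [ 0.215625   0.167000   0.194250   0.564375]
det(I−A) = Σ_j (I−A)_1j·C_1j = (1.00)(0.604625) + (-0.45)(0.308250) + (-0.10)(0.288625) + (0.00)(0.215625) = 0.43705
(I − A)⁻¹ = adj(I−A) / det(I−A) ≈
  [   1.3834     0.8512     0.4811     0.3166]
  [   0.7053     1.7984     0.7745     0.6286]
  [   0.6604     0.4187     1.3254     0.3372]
  [   0.4934     0.3821     0.4445     1.2913]
First solve x = (I − A)⁻¹ d = adj(I−A)·d / det(I−A); in particular x_A = (0.604625·220 + 0.372000·130 + 0.210250·90 + 0.138375·90) / 0.43705 = 212.75375 / 0.43705 ≈ 486.7950.
Intermediate flow from P to A: z_PA = a_PA · x_A = 0.15 × 212.75375 / 0.43705 = 31.9130625 / 0.43705 ≈ 73.02.

z_PA = 73.02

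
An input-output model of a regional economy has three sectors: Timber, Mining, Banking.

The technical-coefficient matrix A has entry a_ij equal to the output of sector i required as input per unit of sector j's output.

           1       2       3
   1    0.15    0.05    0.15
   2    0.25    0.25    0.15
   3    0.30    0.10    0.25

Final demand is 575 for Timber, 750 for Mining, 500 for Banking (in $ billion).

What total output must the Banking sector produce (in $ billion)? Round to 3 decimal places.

I − A =
  [   0.85    -0.05    -0.15]
  [  -0.25     0.75    -0.15]
  [  -0.30    -0.10     0.75]
Cofactors of I−A, C_ij = (−1)^(i+j)·(minor ij) (rows/columns in the sector order above):
  C_11 = (0.75)(0.75) − (-0.15)(-0.10) = 0.5475
  C_12 = −[(-0.25)(0.75) − (-0.15)(-0.30)] = 0.2325
  C_13 = (-0.25)(-0.10) − (0.75)(-0.30) = 0.2500
  C_21 = −[(-0.05)(0.75) − (-0.15)(-0.10)] = 0.0525
  C_22 = (0.85)(0.75) − (-0.15)(-0.30) = 0.5925
  C_23 = −[(0.85)(-0.10) − (-0.05)(-0.30)] = 0.1000
  C_31 = (-0.05)(-0.15) − (-0.15)(0.75) = 0.1200
  C_32 = −[(0.85)(-0.15) − (-0.15)(-0.25)] = 0.1650
  C_33 = (0.85)(0.75) − (-0.05)(-0.25) = 0.6250
det(I−A) = Σ_j (I−A)_1j·C_1j = (0.85)(0.5475) + (-0.05)(0.2325) + (-0.15)(0.2500) = 0.41625
adj(I−A) = Cᵀ =
  [ 0.5475   0.0525   0.1200]
  [ 0.2325   0.5925   0.1650]
  [ 0.2500   0.1000   0.6250]
(I − A)⁻¹ = adj(I−A) / det(I−A) ≈
  [   1.3153     0.1261     0.2883]
  [   0.5586     1.4234     0.3964]
  [   0.6006     0.2402     1.5015]
x = (I − A)⁻¹ d = adj(I−A)·d / det(I−A), with det(I−A) = 0.41625:
  x_1 = (0.5475·575 + 0.0525·750 + 0.1200·500) / 0.41625 = 414.1875 / 0.41625 ≈ 995.045
  x_2 = (0.2325·575 + 0.5925·750 + 0.1650·500) / 0.41625 = 660.5625 / 0.41625 ≈ 1586.937
  x_3 = (0.2500·575 + 0.1000·750 + 0.6250·500) / 0.41625 = 531.25 / 0.41625 ≈ 1276.276

x_3 = 1276.276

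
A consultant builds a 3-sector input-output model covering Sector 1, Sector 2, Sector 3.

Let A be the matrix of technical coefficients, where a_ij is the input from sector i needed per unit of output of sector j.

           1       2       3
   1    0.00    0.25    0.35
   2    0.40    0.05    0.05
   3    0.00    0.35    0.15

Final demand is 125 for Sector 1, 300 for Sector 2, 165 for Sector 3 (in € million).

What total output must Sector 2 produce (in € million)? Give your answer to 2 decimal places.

x_2 = 501.30

I − A =
  [   1.00    -0.25    -0.35]
  [  -0.40     0.95    -0.05]
  [   0.00    -0.35     0.85]
Cofactors of I−A, C_ij = (−1)^(i+j)·(minor ij) (rows/columns in the sector order above):
  C_11 = (0.95)(0.85) − (-0.05)(-0.35) = 0.7900
  C_12 = −[(-0.40)(0.85) − (-0.05)(0.00)] = 0.3400
  C_13 = (-0.40)(-0.35) − (0.95)(0.00) = 0.1400
  C_21 = −[(-0.25)(0.85) − (-0.35)(-0.35)] = 0.3350
  C_22 = (1.00)(0.85) − (-0.35)(0.00) = 0.8500
  C_23 = −[(1.00)(-0.35) − (-0.25)(0.00)] = 0.3500
  C_31 = (-0.25)(-0.05) − (-0.35)(0.95) = 0.3450
  C_32 = −[(1.00)(-0.05) − (-0.35)(-0.40)] = 0.1900
  C_33 = (1.00)(0.95) − (-0.25)(-0.40) = 0.8500
det(I−A) = Σ_j (I−A)_1j·C_1j = (1.00)(0.7900) + (-0.25)(0.3400) + (-0.35)(0.1400) = 0.6560
adj(I−A) = Cᵀ =
  [ 0.7900   0.3350   0.3450]
  [ 0.3400   0.8500   0.1900]
  [ 0.1400   0.3500   0.8500]
(I − A)⁻¹ = adj(I−A) / det(I−A) ≈
  [   1.2043     0.5107     0.5259]
  [   0.5183     1.2957     0.2896]
  [   0.2134     0.5335     1.2957]
x = (I − A)⁻¹ d = adj(I−A)·d / det(I−A), with det(I−A) = 0.6560:
  x_1 = (0.7900·125 + 0.3350·300 + 0.3450·165) / 0.6560 = 256.175 / 0.6560 ≈ 390.51
  x_2 = (0.3400·125 + 0.8500·300 + 0.1900·165) / 0.6560 = 328.85 / 0.6560 ≈ 501.30
  x_3 = (0.1400·125 + 0.3500·300 + 0.8500·165) / 0.6560 = 262.75 / 0.6560 ≈ 400.53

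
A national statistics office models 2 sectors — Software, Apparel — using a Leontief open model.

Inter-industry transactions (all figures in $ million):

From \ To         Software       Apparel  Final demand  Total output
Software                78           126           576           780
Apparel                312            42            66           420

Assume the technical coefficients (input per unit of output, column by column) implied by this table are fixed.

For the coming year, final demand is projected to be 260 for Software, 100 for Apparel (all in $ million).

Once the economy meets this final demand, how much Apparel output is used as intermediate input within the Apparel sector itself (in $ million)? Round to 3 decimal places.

z_AA = 28.116

Technical coefficients a_ij = z_ij / X_j:
  a_SS = 78/780 = 0.10, a_AS = 312/780 = 0.40
  a_SA = 126/420 = 0.30, a_AA = 42/420 = 0.10
I − A =
  [   0.90    -0.30]
  [  -0.40     0.90]
det(I−A) = (0.90)(0.90) − (-0.30)(-0.40) = 0.6900
adj(I−A) = [[0.90, 0.30], [0.40, 0.90]]
(I − A)⁻¹ = adj(I−A) / det(I−A) ≈
  [   1.3043     0.4348]
  [   0.5797     1.3043]
First solve x = (I − A)⁻¹ d = adj(I−A)·d / det(I−A); in particular x_A = (0.40·260 + 0.90·100) / 0.6900 = 194.00 / 0.6900 ≈ 281.15942.
Intermediate flow from A to A: z_AA = a_AA · x_A = 0.10 × 194.00 / 0.6900 = 19.40 / 0.6900 ≈ 28.116.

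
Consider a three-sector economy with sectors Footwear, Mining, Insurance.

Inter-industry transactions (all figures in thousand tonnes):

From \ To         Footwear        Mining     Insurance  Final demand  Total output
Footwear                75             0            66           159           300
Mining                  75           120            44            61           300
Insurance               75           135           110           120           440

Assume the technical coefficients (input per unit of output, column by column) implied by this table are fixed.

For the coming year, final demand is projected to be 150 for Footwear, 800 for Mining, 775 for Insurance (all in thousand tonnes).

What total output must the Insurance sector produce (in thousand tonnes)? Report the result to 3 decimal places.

Technical coefficients a_ij = z_ij / X_j:
  a_11 = 75/300 = 0.25, a_21 = 75/300 = 0.25, a_31 = 75/300 = 0.25
  a_12 = 0/300 = 0.00, a_22 = 120/300 = 0.40, a_32 = 135/300 = 0.45
  a_13 = 66/440 = 0.15, a_23 = 44/440 = 0.10, a_33 = 110/440 = 0.25
I − A =
  [   0.75     0.00    -0.15]
  [  -0.25     0.60    -0.10]
  [  -0.25    -0.45     0.75]
Cofactors of I−A, C_ij = (−1)^(i+j)·(minor ij) (rows/columns in the sector order above):
  C_11 = (0.60)(0.75) − (-0.10)(-0.45) = 0.4050
  C_12 = −[(-0.25)(0.75) − (-0.10)(-0.25)] = 0.2125
  C_13 = (-0.25)(-0.45) − (0.60)(-0.25) = 0.2625
  C_21 = −[(0.00)(0.75) − (-0.15)(-0.45)] = 0.0675
  C_22 = (0.75)(0.75) − (-0.15)(-0.25) = 0.5250
  C_23 = −[(0.75)(-0.45) − (0.00)(-0.25)] = 0.3375
  C_31 = (0.00)(-0.10) − (-0.15)(0.60) = 0.0900
  C_32 = −[(0.75)(-0.10) − (-0.15)(-0.25)] = 0.1125
  C_33 = (0.75)(0.60) − (0.00)(-0.25) = 0.4500
det(I−A) = Σ_j (I−A)_1j·C_1j = (0.75)(0.4050) + (0.00)(0.2125) + (-0.15)(0.2625) = 0.264375
adj(I−A) = Cᵀ =
  [ 0.4050   0.0675   0.0900]
  [ 0.2125   0.5250   0.1125]
  [ 0.2625   0.3375   0.4500]
(I − A)⁻¹ = adj(I−A) / det(I−A) ≈
  [   1.5319     0.2553     0.3404]
  [   0.8038     1.9858     0.4255]
  [   0.9929     1.2766     1.7021]
x = (I − A)⁻¹ d = adj(I−A)·d / det(I−A), with det(I−A) = 0.264375:
  x_1 = (0.4050·150 + 0.0675·800 + 0.0900·775) / 0.264375 = 184.50 / 0.264375 ≈ 697.872
  x_2 = (0.2125·150 + 0.5250·800 + 0.1125·775) / 0.264375 = 539.0625 / 0.264375 ≈ 2039.007
  x_3 = (0.2625·150 + 0.3375·800 + 0.4500·775) / 0.264375 = 658.125 / 0.264375 ≈ 2489.362

x_3 = 2489.362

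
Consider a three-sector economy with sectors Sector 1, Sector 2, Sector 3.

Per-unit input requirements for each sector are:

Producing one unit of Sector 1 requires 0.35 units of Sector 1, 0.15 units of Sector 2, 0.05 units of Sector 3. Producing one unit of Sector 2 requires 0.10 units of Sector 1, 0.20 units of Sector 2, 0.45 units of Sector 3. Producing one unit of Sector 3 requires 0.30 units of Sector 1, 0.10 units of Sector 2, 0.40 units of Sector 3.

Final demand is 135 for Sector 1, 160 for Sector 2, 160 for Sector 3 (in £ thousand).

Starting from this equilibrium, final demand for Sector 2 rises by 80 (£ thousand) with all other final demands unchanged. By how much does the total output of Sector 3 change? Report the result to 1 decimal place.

I − A =
  [   0.65    -0.10    -0.30]
  [  -0.15     0.80    -0.10]
  [  -0.05    -0.45     0.60]
Cofactors of I−A, C_ij = (−1)^(i+j)·(minor ij) (rows/columns in the sector order above):
  C_11 = (0.80)(0.60) − (-0.10)(-0.45) = 0.4350
  C_12 = −[(-0.15)(0.60) − (-0.10)(-0.05)] = 0.0950
  C_13 = (-0.15)(-0.45) − (0.80)(-0.05) = 0.1075
  C_21 = −[(-0.10)(0.60) − (-0.30)(-0.45)] = 0.1950
  C_22 = (0.65)(0.60) − (-0.30)(-0.05) = 0.3750
  C_23 = −[(0.65)(-0.45) − (-0.10)(-0.05)] = 0.2975
  C_31 = (-0.10)(-0.10) − (-0.30)(0.80) = 0.2500
  C_32 = −[(0.65)(-0.10) − (-0.30)(-0.15)] = 0.1100
  C_33 = (0.65)(0.80) − (-0.10)(-0.15) = 0.5050
det(I−A) = Σ_j (I−A)_1j·C_1j = (0.65)(0.4350) + (-0.10)(0.0950) + (-0.30)(0.1075) = 0.2410
adj(I−A) = Cᵀ =
  [ 0.4350   0.1950   0.2500]
  [ 0.0950   0.3750   0.1100]
  [ 0.1075   0.2975   0.5050]
(I − A)⁻¹ = adj(I−A) / det(I−A) ≈
  [   1.8050     0.8091     1.0373]
  [   0.3942     1.5560     0.4564]
  [   0.4461     1.2344     2.0954]
Δx = (I − A)⁻¹ Δd with Δd having +80 in the Sector 2 component and 0 elsewhere.
So Δx_3 = L_32 · (+80), where L_32 = adj(I−A)_32 / det(I−A) = 0.2975 / 0.2410.
Δx_3 = 0.2975 × (+80) / 0.2410 = 23.80 / 0.2410 ≈ 98.8.

Δx_3 = 98.8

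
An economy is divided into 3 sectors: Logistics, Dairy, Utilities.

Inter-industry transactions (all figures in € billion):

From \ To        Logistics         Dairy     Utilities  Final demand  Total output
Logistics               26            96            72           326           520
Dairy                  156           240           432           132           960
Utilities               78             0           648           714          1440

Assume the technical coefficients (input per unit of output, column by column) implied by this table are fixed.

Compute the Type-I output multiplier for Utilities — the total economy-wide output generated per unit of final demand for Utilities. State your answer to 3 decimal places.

Technical coefficients a_ij = z_ij / X_j:
  a_LL = 26/520 = 0.05, a_DL = 156/520 = 0.30, a_UL = 78/520 = 0.15
  a_LD = 96/960 = 0.10, a_DD = 240/960 = 0.25, a_UD = 0/960 = 0.00
  a_LU = 72/1440 = 0.05, a_DU = 432/1440 = 0.30, a_UU = 648/1440 = 0.45
I − A =
  [   0.95    -0.10    -0.05]
  [  -0.30     0.75    -0.30]
  [  -0.15     0.00     0.55]
Cofactors of I−A, C_ij = (−1)^(i+j)·(minor ij) (rows/columns in the sector order above):
  C_11 = (0.75)(0.55) − (-0.30)(0.00) = 0.4125
  C_12 = −[(-0.30)(0.55) − (-0.30)(-0.15)] = 0.2100
  C_13 = (-0.30)(0.00) − (0.75)(-0.15) = 0.1125
  C_21 = −[(-0.10)(0.55) − (-0.05)(0.00)] = 0.0550
  C_22 = (0.95)(0.55) − (-0.05)(-0.15) = 0.5150
  C_23 = −[(0.95)(0.00) − (-0.10)(-0.15)] = 0.0150
  C_31 = (-0.10)(-0.30) − (-0.05)(0.75) = 0.0675
  C_32 = −[(0.95)(-0.30) − (-0.05)(-0.30)] = 0.3000
  C_33 = (0.95)(0.75) − (-0.10)(-0.30) = 0.6825
det(I−A) = Σ_j (I−A)_1j·C_1j = (0.95)(0.4125) + (-0.10)(0.2100) + (-0.05)(0.1125) = 0.36525
adj(I−A) = Cᵀ =
  [ 0.4125   0.0550   0.0675]
  [ 0.2100   0.5150   0.3000]
  [ 0.1125   0.0150   0.6825]
(I − A)⁻¹ = adj(I−A) / det(I−A) ≈
  [   1.1294     0.1506     0.1848]
  [   0.5749     1.4100     0.8214]
  [   0.3080     0.0411     1.8686]
The output multiplier for sector j is the column-j sum of the Leontief inverse (I − A)⁻¹ = adj(I−A) / det(I−A).
Column U of adj(I−A): (0.0675, 0.3000, 0.6825); det(I−A) = 0.36525.
m_U = (0.0675 + 0.3000 + 0.6825) / 0.36525 = 1.05 / 0.36525 ≈ 2.875.

m_U = 2.875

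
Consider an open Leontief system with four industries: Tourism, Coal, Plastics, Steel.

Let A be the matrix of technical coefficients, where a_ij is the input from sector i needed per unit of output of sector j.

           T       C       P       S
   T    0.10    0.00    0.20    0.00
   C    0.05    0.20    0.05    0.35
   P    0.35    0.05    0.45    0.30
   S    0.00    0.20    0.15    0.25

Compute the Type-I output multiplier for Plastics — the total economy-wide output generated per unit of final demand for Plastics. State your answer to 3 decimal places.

I − A =
  [   0.90     0.00    -0.20     0.00]
  [  -0.05     0.80    -0.05    -0.35]
  [  -0.35    -0.05     0.55    -0.30]
  [   0.00    -0.20    -0.15     0.75]
Compute the cofactors C_ij = (−1)^(i+j)·(3×3 minor ij) of I−A; the adjugate is their transpose:
adj(I−A) = Cᵀ =
  [ 0.248000   0.019500   0.106000   0.051500]
  [ 0.049875   0.278250   0.088500   0.165250]
  [ 0.190375   0.087750   0.477000   0.231750]
  [ 0.051375   0.091750   0.119000   0.337250]
det(I−A) = Σ_j (I−A)_1j·C_1j = (0.90)(0.248000) + (0.00)(0.049875) + (-0.20)(0.190375) + (0.00)(0.051375) = 0.185125
(I − A)⁻¹ = adj(I−A) / det(I−A) ≈
  [   1.3396     0.1053     0.5726     0.2782]
  [   0.2694     1.5030     0.4781     0.8926]
  [   1.0284     0.4740     2.5766     1.2519]
  [   0.2775     0.4956     0.6428     1.8217]
The output multiplier for sector j is the column-j sum of the Leontief inverse (I − A)⁻¹ = adj(I−A) / det(I−A).
Column P of adj(I−A): (0.106000, 0.088500, 0.477000, 0.119000); det(I−A) = 0.185125.
m_P = (0.106000 + 0.088500 + 0.477000 + 0.119000) / 0.185125 = 0.7905 / 0.185125 ≈ 4.270.

m_P = 4.270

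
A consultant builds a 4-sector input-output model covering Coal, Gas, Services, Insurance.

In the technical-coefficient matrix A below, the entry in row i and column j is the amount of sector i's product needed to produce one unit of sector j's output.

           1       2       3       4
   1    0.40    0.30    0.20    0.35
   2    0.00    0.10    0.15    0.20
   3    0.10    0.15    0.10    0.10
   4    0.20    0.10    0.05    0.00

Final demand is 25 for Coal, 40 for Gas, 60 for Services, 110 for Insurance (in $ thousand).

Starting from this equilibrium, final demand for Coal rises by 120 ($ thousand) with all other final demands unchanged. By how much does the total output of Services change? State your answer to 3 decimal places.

Δx_3 = 37.222

I − A =
  [   0.60    -0.30    -0.20    -0.35]
  [   0.00     0.90    -0.15    -0.20]
  [  -0.10    -0.15     0.90    -0.10]
  [  -0.20    -0.10    -0.05     1.00]
Compute the cofactors C_ij = (−1)^(i+j)·(3×3 minor ij) of I−A; the adjugate is their transpose:
adj(I−A) = Cᵀ =
  [ 0.762000   0.334625   0.245000   0.358125]
  [ 0.055000   0.448250   0.093500   0.118250]
  [ 0.112000   0.125000   0.453000   0.109500]
  [ 0.163500   0.118000   0.081000   0.450000]
det(I−A) = Σ_j (I−A)_1j·C_1j = (0.60)(0.762000) + (-0.30)(0.055000) + (-0.20)(0.112000) + (-0.35)(0.163500) = 0.361075
(I − A)⁻¹ = adj(I−A) / det(I−A) ≈
  [   2.1104     0.9267     0.6785     0.9918]
  [   0.1523     1.2414     0.2589     0.3275]
  [   0.3102     0.3462     1.2546     0.3033]
  [   0.4528     0.3268     0.2243     1.2463]
Δx = (I − A)⁻¹ Δd with Δd having +120 in the Coal component and 0 elsewhere.
So Δx_3 = L_31 · (+120), where L_31 = adj(I−A)_31 / det(I−A) = 0.112000 / 0.361075.
Δx_3 = 0.112000 × (+120) / 0.361075 = 13.44 / 0.361075 ≈ 37.222.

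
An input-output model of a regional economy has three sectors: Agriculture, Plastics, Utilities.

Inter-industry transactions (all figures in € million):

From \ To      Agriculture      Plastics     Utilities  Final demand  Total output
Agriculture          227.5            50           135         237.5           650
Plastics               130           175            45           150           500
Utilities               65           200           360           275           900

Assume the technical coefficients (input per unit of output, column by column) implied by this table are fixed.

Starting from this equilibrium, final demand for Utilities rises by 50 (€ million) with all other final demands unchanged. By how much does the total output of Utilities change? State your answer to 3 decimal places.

Δx_U = 97.576

Technical coefficients a_ij = z_ij / X_j:
  a_AA = 227.5/650 = 0.35, a_PA = 130/650 = 0.20, a_UA = 65/650 = 0.10
  a_AP = 50/500 = 0.10, a_PP = 175/500 = 0.35, a_UP = 200/500 = 0.40
  a_AU = 135/900 = 0.15, a_PU = 45/900 = 0.05, a_UU = 360/900 = 0.40
I − A =
  [   0.65    -0.10    -0.15]
  [  -0.20     0.65    -0.05]
  [  -0.10    -0.40     0.60]
Cofactors of I−A, C_ij = (−1)^(i+j)·(minor ij) (rows/columns in the sector order above):
  C_11 = (0.65)(0.60) − (-0.05)(-0.40) = 0.3700
  C_12 = −[(-0.20)(0.60) − (-0.05)(-0.10)] = 0.1250
  C_13 = (-0.20)(-0.40) − (0.65)(-0.10) = 0.1450
  C_21 = −[(-0.10)(0.60) − (-0.15)(-0.40)] = 0.1200
  C_22 = (0.65)(0.60) − (-0.15)(-0.10) = 0.3750
  C_23 = −[(0.65)(-0.40) − (-0.10)(-0.10)] = 0.2700
  C_31 = (-0.10)(-0.05) − (-0.15)(0.65) = 0.1025
  C_32 = −[(0.65)(-0.05) − (-0.15)(-0.20)] = 0.0625
  C_33 = (0.65)(0.65) − (-0.10)(-0.20) = 0.4025
det(I−A) = Σ_j (I−A)_1j·C_1j = (0.65)(0.3700) + (-0.10)(0.1250) + (-0.15)(0.1450) = 0.20625
adj(I−A) = Cᵀ =
  [ 0.3700   0.1200   0.1025]
  [ 0.1250   0.3750   0.0625]
  [ 0.1450   0.2700   0.4025]
(I − A)⁻¹ = adj(I−A) / det(I−A) ≈
  [   1.7939     0.5818     0.4970]
  [   0.6061     1.8182     0.3030]
  [   0.7030     1.3091     1.9515]
Δx = (I − A)⁻¹ Δd with Δd having +50 in the Utilities component and 0 elsewhere.
So Δx_U = L_UU · (+50), where L_UU = adj(I−A)_UU / det(I−A) = 0.4025 / 0.20625.
Δx_U = 0.4025 × (+50) / 0.20625 = 20.125 / 0.20625 ≈ 97.576.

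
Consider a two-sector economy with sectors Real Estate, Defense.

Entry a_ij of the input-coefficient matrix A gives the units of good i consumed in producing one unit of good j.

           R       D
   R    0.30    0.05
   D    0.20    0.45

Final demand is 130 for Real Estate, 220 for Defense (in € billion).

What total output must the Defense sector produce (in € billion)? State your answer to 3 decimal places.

I − A =
  [   0.70    -0.05]
  [  -0.20     0.55]
det(I−A) = (0.70)(0.55) − (-0.05)(-0.20) = 0.3750
adj(I−A) = [[0.55, 0.05], [0.20, 0.70]]
(I − A)⁻¹ = adj(I−A) / det(I−A) ≈
  [   1.4667     0.1333]
  [   0.5333     1.8667]
x = (I − A)⁻¹ d = adj(I−A)·d / det(I−A), with det(I−A) = 0.3750:
  x_R = (0.55·130 + 0.05·220) / 0.3750 = 82.50 / 0.3750 = 220.000
  x_D = (0.20·130 + 0.70·220) / 0.3750 = 180.00 / 0.3750 = 480.000

x_D = 480.000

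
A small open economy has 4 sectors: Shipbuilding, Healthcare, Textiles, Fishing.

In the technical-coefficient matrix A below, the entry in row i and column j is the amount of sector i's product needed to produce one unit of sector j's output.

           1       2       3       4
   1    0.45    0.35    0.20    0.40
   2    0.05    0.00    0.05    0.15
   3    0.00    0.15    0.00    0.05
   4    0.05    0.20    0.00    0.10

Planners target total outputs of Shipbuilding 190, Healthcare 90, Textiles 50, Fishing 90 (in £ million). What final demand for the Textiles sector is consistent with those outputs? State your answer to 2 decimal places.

I − A =
  [   0.55    -0.35    -0.20    -0.40]
  [  -0.05     1.00    -0.05    -0.15]
  [   0.00    -0.15     1.00    -0.05]
  [  -0.05    -0.20     0.00     0.90]
d = (I − A) x:
  d_1 = (+0.55)·190 + (-0.35)·90 + (-0.20)·50 + (-0.40)·90 = 27.00
  d_2 = (-0.05)·190 + (+1.00)·90 + (-0.05)·50 + (-0.15)·90 = 64.50
  d_3 = (+0.00)·190 + (-0.15)·90 + (+1.00)·50 + (-0.05)·90 = 32.00
  d_4 = (-0.05)·190 + (-0.20)·90 + (+0.00)·50 + (+0.90)·90 = 53.50

d_3 = 32.00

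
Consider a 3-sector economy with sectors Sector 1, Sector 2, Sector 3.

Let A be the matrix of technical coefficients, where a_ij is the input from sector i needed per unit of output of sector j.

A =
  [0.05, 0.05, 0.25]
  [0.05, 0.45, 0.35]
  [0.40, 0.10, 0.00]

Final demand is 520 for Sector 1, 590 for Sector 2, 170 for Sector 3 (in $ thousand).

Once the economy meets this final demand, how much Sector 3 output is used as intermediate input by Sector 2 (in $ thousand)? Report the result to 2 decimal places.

I − A =
  [   0.95    -0.05    -0.25]
  [  -0.05     0.55    -0.35]
  [  -0.40    -0.10     1.00]
Cofactors of I−A, C_ij = (−1)^(i+j)·(minor ij) (rows/columns in the sector order above):
  C_11 = (0.55)(1.00) − (-0.35)(-0.10) = 0.5150
  C_12 = −[(-0.05)(1.00) − (-0.35)(-0.40)] = 0.1900
  C_13 = (-0.05)(-0.10) − (0.55)(-0.40) = 0.2250
  C_21 = −[(-0.05)(1.00) − (-0.25)(-0.10)] = 0.0750
  C_22 = (0.95)(1.00) − (-0.25)(-0.40) = 0.8500
  C_23 = −[(0.95)(-0.10) − (-0.05)(-0.40)] = 0.1150
  C_31 = (-0.05)(-0.35) − (-0.25)(0.55) = 0.1550
  C_32 = −[(0.95)(-0.35) − (-0.25)(-0.05)] = 0.3450
  C_33 = (0.95)(0.55) − (-0.05)(-0.05) = 0.5200
det(I−A) = Σ_j (I−A)_1j·C_1j = (0.95)(0.5150) + (-0.05)(0.1900) + (-0.25)(0.2250) = 0.4235
adj(I−A) = Cᵀ =
  [ 0.5150   0.0750   0.1550]
  [ 0.1900   0.8500   0.3450]
  [ 0.2250   0.1150   0.5200]
(I − A)⁻¹ = adj(I−A) / det(I−A) ≈
  [   1.2161     0.1771     0.3660]
  [   0.4486     2.0071     0.8146]
  [   0.5313     0.2715     1.2279]
First solve x = (I − A)⁻¹ d = adj(I−A)·d / det(I−A); in particular x_2 = (0.1900·520 + 0.8500·590 + 0.3450·170) / 0.4235 = 658.95 / 0.4235 ≈ 1555.9622.
Intermediate flow from 3 to 2: z_32 = a_32 · x_2 = 0.10 × 658.95 / 0.4235 = 65.895 / 0.4235 ≈ 155.60.

z_32 = 155.60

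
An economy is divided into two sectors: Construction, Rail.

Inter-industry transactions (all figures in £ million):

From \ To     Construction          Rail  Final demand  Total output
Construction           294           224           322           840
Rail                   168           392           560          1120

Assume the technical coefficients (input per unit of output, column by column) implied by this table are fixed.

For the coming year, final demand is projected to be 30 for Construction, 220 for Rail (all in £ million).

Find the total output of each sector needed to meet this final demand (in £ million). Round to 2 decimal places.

Technical coefficients a_ij = z_ij / X_j:
  a_CC = 294/840 = 0.35, a_RC = 168/840 = 0.20
  a_CR = 224/1120 = 0.20, a_RR = 392/1120 = 0.35
I − A =
  [   0.65    -0.20]
  [  -0.20     0.65]
det(I−A) = (0.65)(0.65) − (-0.20)(-0.20) = 0.3825
adj(I−A) = [[0.65, 0.20], [0.20, 0.65]]
(I − A)⁻¹ = adj(I−A) / det(I−A) ≈
  [   1.6993     0.5229]
  [   0.5229     1.6993]
x = (I − A)⁻¹ d = adj(I−A)·d / det(I−A), with det(I−A) = 0.3825:
  x_C = (0.65·30 + 0.20·220) / 0.3825 = 63.50 / 0.3825 ≈ 166.01
  x_R = (0.20·30 + 0.65·220) / 0.3825 = 149.00 / 0.3825 ≈ 389.54

x_C = 166.01, x_R = 389.54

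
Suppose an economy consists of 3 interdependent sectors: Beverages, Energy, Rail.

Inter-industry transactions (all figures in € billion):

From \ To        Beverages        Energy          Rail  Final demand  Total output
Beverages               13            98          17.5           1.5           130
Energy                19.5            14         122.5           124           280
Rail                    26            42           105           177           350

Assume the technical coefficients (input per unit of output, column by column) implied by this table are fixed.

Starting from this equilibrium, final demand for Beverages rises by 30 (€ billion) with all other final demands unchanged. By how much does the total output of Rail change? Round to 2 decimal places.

Δx_3 = 13.30

Technical coefficients a_ij = z_ij / X_j:
  a_11 = 13/130 = 0.10, a_21 = 19.5/130 = 0.15, a_31 = 26/130 = 0.20
  a_12 = 98/280 = 0.35, a_22 = 14/280 = 0.05, a_32 = 42/280 = 0.15
  a_13 = 17.5/350 = 0.05, a_23 = 122.5/350 = 0.35, a_33 = 105/350 = 0.30
I − A =
  [   0.90    -0.35    -0.05]
  [  -0.15     0.95    -0.35]
  [  -0.20    -0.15     0.70]
Cofactors of I−A, C_ij = (−1)^(i+j)·(minor ij) (rows/columns in the sector order above):
  C_11 = (0.95)(0.70) − (-0.35)(-0.15) = 0.6125
  C_12 = −[(-0.15)(0.70) − (-0.35)(-0.20)] = 0.1750
  C_13 = (-0.15)(-0.15) − (0.95)(-0.20) = 0.2125
  C_21 = −[(-0.35)(0.70) − (-0.05)(-0.15)] = 0.2525
  C_22 = (0.90)(0.70) − (-0.05)(-0.20) = 0.6200
  C_23 = −[(0.90)(-0.15) − (-0.35)(-0.20)] = 0.2050
  C_31 = (-0.35)(-0.35) − (-0.05)(0.95) = 0.1700
  C_32 = −[(0.90)(-0.35) − (-0.05)(-0.15)] = 0.3225
  C_33 = (0.90)(0.95) − (-0.35)(-0.15) = 0.8025
det(I−A) = Σ_j (I−A)_1j·C_1j = (0.90)(0.6125) + (-0.35)(0.1750) + (-0.05)(0.2125) = 0.479375
adj(I−A) = Cᵀ =
  [ 0.6125   0.2525   0.1700]
  [ 0.1750   0.6200   0.3225]
  [ 0.2125   0.2050   0.8025]
(I − A)⁻¹ = adj(I−A) / det(I−A) ≈
  [   1.2777     0.5267     0.3546]
  [   0.3651     1.2934     0.6728]
  [   0.4433     0.4276     1.6741]
Δx = (I − A)⁻¹ Δd with Δd having +30 in the Beverages component and 0 elsewhere.
So Δx_3 = L_31 · (+30), where L_31 = adj(I−A)_31 / det(I−A) = 0.2125 / 0.479375.
Δx_3 = 0.2125 × (+30) / 0.479375 = 6.375 / 0.479375 ≈ 13.30.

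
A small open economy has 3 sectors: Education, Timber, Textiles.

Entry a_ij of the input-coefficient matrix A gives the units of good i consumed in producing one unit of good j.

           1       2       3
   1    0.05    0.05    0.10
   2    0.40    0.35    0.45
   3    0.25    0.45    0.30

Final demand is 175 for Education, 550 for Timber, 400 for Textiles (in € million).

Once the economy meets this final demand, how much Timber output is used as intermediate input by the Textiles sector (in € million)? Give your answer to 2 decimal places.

I − A =
  [   0.95    -0.05    -0.10]
  [  -0.40     0.65    -0.45]
  [  -0.25    -0.45     0.70]
Cofactors of I−A, C_ij = (−1)^(i+j)·(minor ij) (rows/columns in the sector order above):
  C_11 = (0.65)(0.70) − (-0.45)(-0.45) = 0.2525
  C_12 = −[(-0.40)(0.70) − (-0.45)(-0.25)] = 0.3925
  C_13 = (-0.40)(-0.45) − (0.65)(-0.25) = 0.3425
  C_21 = −[(-0.05)(0.70) − (-0.10)(-0.45)] = 0.0800
  C_22 = (0.95)(0.70) − (-0.10)(-0.25) = 0.6400
  C_23 = −[(0.95)(-0.45) − (-0.05)(-0.25)] = 0.4400
  C_31 = (-0.05)(-0.45) − (-0.10)(0.65) = 0.0875
  C_32 = −[(0.95)(-0.45) − (-0.10)(-0.40)] = 0.4675
  C_33 = (0.95)(0.65) − (-0.05)(-0.40) = 0.5975
det(I−A) = Σ_j (I−A)_1j·C_1j = (0.95)(0.2525) + (-0.05)(0.3925) + (-0.10)(0.3425) = 0.1860
adj(I−A) = Cᵀ =
  [ 0.2525   0.0800   0.0875]
  [ 0.3925   0.6400   0.4675]
  [ 0.3425   0.4400   0.5975]
(I − A)⁻¹ = adj(I−A) / det(I−A) ≈
  [   1.3575     0.4301     0.4704]
  [   2.1102     3.4409     2.5134]
  [   1.8414     2.3656     3.2124]
First solve x = (I − A)⁻¹ d = adj(I−A)·d / det(I−A); in particular x_3 = (0.3425·175 + 0.4400·550 + 0.5975·400) / 0.1860 = 540.9375 / 0.1860 ≈ 2908.2661.
Intermediate flow from 2 to 3: z_23 = a_23 · x_3 = 0.45 × 540.9375 / 0.1860 = 243.421875 / 0.1860 ≈ 1308.72.

z_23 = 1308.72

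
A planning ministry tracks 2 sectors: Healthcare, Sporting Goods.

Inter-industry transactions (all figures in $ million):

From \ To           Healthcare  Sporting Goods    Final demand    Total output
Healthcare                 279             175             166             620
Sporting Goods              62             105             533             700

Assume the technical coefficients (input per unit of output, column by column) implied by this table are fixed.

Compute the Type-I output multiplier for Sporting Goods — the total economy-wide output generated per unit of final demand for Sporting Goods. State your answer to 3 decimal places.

Technical coefficients a_ij = z_ij / X_j:
  a_11 = 279/620 = 0.45, a_21 = 62/620 = 0.10
  a_12 = 175/700 = 0.25, a_22 = 105/700 = 0.15
I − A =
  [   0.55    -0.25]
  [  -0.10     0.85]
det(I−A) = (0.55)(0.85) − (-0.25)(-0.10) = 0.4425
adj(I−A) = [[0.85, 0.25], [0.10, 0.55]]
(I − A)⁻¹ = adj(I−A) / det(I−A) ≈
  [   1.9209     0.5650]
  [   0.2260     1.2429]
The output multiplier for sector j is the column-j sum of the Leontief inverse (I − A)⁻¹ = adj(I−A) / det(I−A).
Column 2 of adj(I−A): (0.25, 0.55); det(I−A) = 0.4425.
m_2 = (0.25 + 0.55) / 0.4425 = 0.80 / 0.4425 ≈ 1.808.

m_2 = 1.808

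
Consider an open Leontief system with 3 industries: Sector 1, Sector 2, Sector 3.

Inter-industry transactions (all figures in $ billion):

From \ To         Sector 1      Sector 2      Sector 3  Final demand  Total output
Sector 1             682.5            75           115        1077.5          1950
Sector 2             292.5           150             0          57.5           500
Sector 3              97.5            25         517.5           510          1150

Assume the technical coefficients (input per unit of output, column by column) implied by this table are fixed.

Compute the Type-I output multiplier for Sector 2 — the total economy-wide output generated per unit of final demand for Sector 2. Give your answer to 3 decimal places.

m_2 = 2.055

Technical coefficients a_ij = z_ij / X_j:
  a_11 = 682.5/1950 = 0.35, a_21 = 292.5/1950 = 0.15, a_31 = 97.5/1950 = 0.05
  a_12 = 75/500 = 0.15, a_22 = 150/500 = 0.30, a_32 = 25/500 = 0.05
  a_13 = 115/1150 = 0.10, a_23 = 0/1150 = 0.00, a_33 = 517.5/1150 = 0.45
I − A =
  [   0.65    -0.15    -0.10]
  [  -0.15     0.70     0.00]
  [  -0.05    -0.05     0.55]
Cofactors of I−A, C_ij = (−1)^(i+j)·(minor ij) (rows/columns in the sector order above):
  C_11 = (0.70)(0.55) − (0.00)(-0.05) = 0.3850
  C_12 = −[(-0.15)(0.55) − (0.00)(-0.05)] = 0.0825
  C_13 = (-0.15)(-0.05) − (0.70)(-0.05) = 0.0425
  C_21 = −[(-0.15)(0.55) − (-0.10)(-0.05)] = 0.0875
  C_22 = (0.65)(0.55) − (-0.10)(-0.05) = 0.3525
  C_23 = −[(0.65)(-0.05) − (-0.15)(-0.05)] = 0.0400
  C_31 = (-0.15)(0.00) − (-0.10)(0.70) = 0.0700
  C_32 = −[(0.65)(0.00) − (-0.10)(-0.15)] = 0.0150
  C_33 = (0.65)(0.70) − (-0.15)(-0.15) = 0.4325
det(I−A) = Σ_j (I−A)_1j·C_1j = (0.65)(0.3850) + (-0.15)(0.0825) + (-0.10)(0.0425) = 0.233625
adj(I−A) = Cᵀ =
  [ 0.3850   0.0875   0.0700]
  [ 0.0825   0.3525   0.0150]
  [ 0.0425   0.0400   0.4325]
(I − A)⁻¹ = adj(I−A) / det(I−A) ≈
  [   1.6479     0.3745     0.2996]
  [   0.3531     1.5088     0.0642]
  [   0.1819     0.1712     1.8513]
The output multiplier for sector j is the column-j sum of the Leontief inverse (I − A)⁻¹ = adj(I−A) / det(I−A).
Column 2 of adj(I−A): (0.0875, 0.3525, 0.0400); det(I−A) = 0.233625.
m_2 = (0.0875 + 0.3525 + 0.0400) / 0.233625 = 0.48 / 0.233625 ≈ 2.055.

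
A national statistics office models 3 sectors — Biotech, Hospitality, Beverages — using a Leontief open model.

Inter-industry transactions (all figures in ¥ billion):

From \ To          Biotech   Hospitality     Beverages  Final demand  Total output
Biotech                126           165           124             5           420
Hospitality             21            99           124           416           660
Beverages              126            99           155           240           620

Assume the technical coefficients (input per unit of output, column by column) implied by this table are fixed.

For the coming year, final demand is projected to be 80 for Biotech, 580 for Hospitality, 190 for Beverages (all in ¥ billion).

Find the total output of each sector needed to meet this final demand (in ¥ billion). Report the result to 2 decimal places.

Technical coefficients a_ij = z_ij / X_j:
  a_11 = 126/420 = 0.30, a_21 = 21/420 = 0.05, a_31 = 126/420 = 0.30
  a_12 = 165/660 = 0.25, a_22 = 99/660 = 0.15, a_32 = 99/660 = 0.15
  a_13 = 124/620 = 0.20, a_23 = 124/620 = 0.20, a_33 = 155/620 = 0.25
I − A =
  [   0.70    -0.25    -0.20]
  [  -0.05     0.85    -0.20]
  [  -0.30    -0.15     0.75]
Cofactors of I−A, C_ij = (−1)^(i+j)·(minor ij) (rows/columns in the sector order above):
  C_11 = (0.85)(0.75) − (-0.20)(-0.15) = 0.6075
  C_12 = −[(-0.05)(0.75) − (-0.20)(-0.30)] = 0.0975
  C_13 = (-0.05)(-0.15) − (0.85)(-0.30) = 0.2625
  C_21 = −[(-0.25)(0.75) − (-0.20)(-0.15)] = 0.2175
  C_22 = (0.70)(0.75) − (-0.20)(-0.30) = 0.4650
  C_23 = −[(0.70)(-0.15) − (-0.25)(-0.30)] = 0.1800
  C_31 = (-0.25)(-0.20) − (-0.20)(0.85) = 0.2200
  C_32 = −[(0.70)(-0.20) − (-0.20)(-0.05)] = 0.1500
  C_33 = (0.70)(0.85) − (-0.25)(-0.05) = 0.5825
det(I−A) = Σ_j (I−A)_1j·C_1j = (0.70)(0.6075) + (-0.25)(0.0975) + (-0.20)(0.2625) = 0.348375
adj(I−A) = Cᵀ =
  [ 0.6075   0.2175   0.2200]
  [ 0.0975   0.4650   0.1500]
  [ 0.2625   0.1800   0.5825]
(I − A)⁻¹ = adj(I−A) / det(I−A) ≈
  [   1.7438     0.6243     0.6315]
  [   0.2799     1.3348     0.4306]
  [   0.7535     0.5167     1.6720]
x = (I − A)⁻¹ d = adj(I−A)·d / det(I−A), with det(I−A) = 0.348375:
  x_1 = (0.6075·80 + 0.2175·580 + 0.2200·190) / 0.348375 = 216.55 / 0.348375 ≈ 621.60
  x_2 = (0.0975·80 + 0.4650·580 + 0.1500·190) / 0.348375 = 306.00 / 0.348375 ≈ 878.36
  x_3 = (0.2625·80 + 0.1800·580 + 0.5825·190) / 0.348375 = 236.075 / 0.348375 ≈ 677.65

x_1 = 621.60, x_2 = 878.36, x_3 = 677.65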